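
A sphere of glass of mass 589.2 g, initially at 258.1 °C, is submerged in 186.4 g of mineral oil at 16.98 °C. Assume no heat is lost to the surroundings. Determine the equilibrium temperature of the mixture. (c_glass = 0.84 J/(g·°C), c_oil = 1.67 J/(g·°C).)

Let T be the final temperature. ΣQ_i = 0:
589.2×0.84×(T − 258.1) + 186.4×1.67×(T − 16.98) = 0
494.93(T − 258.1) + 311.29(T − 16.98) = 0
(494.93 + 311.29) T = 494.93×258.1 + 311.29×16.98
T ≈ 165.00 °C

T_f ≈ 165.0 °C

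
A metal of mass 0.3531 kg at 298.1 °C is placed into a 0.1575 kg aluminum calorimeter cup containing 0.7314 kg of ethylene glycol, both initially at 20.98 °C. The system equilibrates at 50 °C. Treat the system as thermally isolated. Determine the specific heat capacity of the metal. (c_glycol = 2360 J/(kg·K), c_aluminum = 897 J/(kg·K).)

c ≈ 619 J/(kg·K)

Let T be the final temperature. ΣQ_i = 0:
0.3531×c×(50 − 298.1) + 0.7314×2360×(50 − 20.98) + 0.1575×897×(50 − 20.98) = 0
-87.6 c = -54191
c = -54191/-87.6 ≈ 618.6 J/(kg·K)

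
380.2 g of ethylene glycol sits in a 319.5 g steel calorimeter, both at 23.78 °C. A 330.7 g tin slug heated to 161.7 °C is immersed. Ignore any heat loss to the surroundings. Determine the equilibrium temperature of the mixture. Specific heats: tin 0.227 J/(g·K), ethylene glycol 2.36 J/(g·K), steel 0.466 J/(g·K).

With ΣQ=0 the equilibrium temperature is the m·c-weighted mean:
T_f = (75.07*161.7 + 897.27*23.78 + 148.89*23.78) / (75.07 + 897.27 + 148.89)
    = 37016 / 1121.2 ≈ 33.01 °C

T_f ≈ 33.0 °C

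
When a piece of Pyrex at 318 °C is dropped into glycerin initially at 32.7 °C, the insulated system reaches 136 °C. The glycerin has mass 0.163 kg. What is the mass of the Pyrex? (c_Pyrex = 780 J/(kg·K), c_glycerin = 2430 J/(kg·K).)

m ≈ 0.288 kg

Let T be the final temperature. ΣQ_i = 0:
m×780×(136 − 318) + 0.163×2430×(136 − 32.7) = 0
-141960 m = -40916
m = -40916/-141960 ≈ 0.2882 kg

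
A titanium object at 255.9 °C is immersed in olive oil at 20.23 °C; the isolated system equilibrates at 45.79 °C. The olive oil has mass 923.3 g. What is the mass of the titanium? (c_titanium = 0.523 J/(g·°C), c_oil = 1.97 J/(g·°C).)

m ≈ 423 g

Energy conservation, ΣQ = 0:
m·0.523·(45.79 − 255.9) + 923.3·1.97·(45.79 − 20.23) = 0
-109.89 m = -46491
m = -46491/-109.89 ≈ 423.1 g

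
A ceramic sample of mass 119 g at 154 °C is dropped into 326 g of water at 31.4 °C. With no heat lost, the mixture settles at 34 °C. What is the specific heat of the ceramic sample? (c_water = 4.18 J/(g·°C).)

Heat lost by the ceramic sample = heat gained by the water:
119·c·(154 − 34) = 326·4.18·(34 − 31.4)
14280 c = 3543  ⇒  c ≈ 0.2481 J/(g·°C)

c ≈ 0.248 J/(g·°C)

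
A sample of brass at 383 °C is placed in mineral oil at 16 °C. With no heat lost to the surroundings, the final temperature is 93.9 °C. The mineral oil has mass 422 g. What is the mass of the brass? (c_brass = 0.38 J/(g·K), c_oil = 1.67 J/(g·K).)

m ≈ 500 g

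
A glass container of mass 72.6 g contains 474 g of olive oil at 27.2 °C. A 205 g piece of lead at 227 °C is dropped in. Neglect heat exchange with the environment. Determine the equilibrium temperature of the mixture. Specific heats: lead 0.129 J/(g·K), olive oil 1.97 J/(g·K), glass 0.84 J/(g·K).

Conservation of energy gives ΣQ = 0:
205*0.129*(T − 227) + 474*1.97*(T − 27.2) + 72.6*0.84*(T − 27.2) = 0
1021.2 T = 33061
T = 33061/1021.2 ≈ 32.37 °C

T_f ≈ 32.4 °C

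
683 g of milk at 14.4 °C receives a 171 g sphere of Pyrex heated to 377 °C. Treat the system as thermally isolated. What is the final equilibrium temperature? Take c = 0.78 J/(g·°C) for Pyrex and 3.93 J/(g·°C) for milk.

T_f ≈ 31.6 °C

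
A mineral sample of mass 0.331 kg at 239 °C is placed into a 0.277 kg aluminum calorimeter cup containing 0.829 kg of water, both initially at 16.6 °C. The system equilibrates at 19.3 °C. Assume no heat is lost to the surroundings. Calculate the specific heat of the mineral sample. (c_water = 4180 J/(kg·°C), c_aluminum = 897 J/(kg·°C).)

c ≈ 138 J/(kg·°C)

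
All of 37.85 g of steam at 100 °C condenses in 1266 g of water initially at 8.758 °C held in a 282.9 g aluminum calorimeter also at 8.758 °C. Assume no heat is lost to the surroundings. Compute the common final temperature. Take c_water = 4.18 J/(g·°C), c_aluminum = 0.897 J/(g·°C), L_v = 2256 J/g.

T_f ≈ 26.3 °C

Energy balance with sensible and latent terms:
condense steam: −37.85·2256 = −85390; condensate cools 100→T: 37.85·4.18·(T − 100) = 158.21(T − 100); water warms: 1266·4.18·(T − 8.758) = 5291.9(T − 8.758); aluminum cup: 282.9·0.897·(T − 8.758) = 253.76(T − 8.758)
5703.9 T = 85390 + 15821 + 48569 = 149780
T ≈ 26.26 °C — below 100 °C, confirming all the steam condensed.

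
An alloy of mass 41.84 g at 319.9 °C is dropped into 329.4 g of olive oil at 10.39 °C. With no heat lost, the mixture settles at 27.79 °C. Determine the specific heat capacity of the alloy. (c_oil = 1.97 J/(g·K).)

Heat lost by the alloy = heat gained by the oil:
41.84·c·(319.9 − 27.79) = 329.4·1.97·(27.79 − 10.39)
12222 c = 11291  ⇒  c ≈ 0.9238 J/(g·K)

c ≈ 0.924 J/(g·K)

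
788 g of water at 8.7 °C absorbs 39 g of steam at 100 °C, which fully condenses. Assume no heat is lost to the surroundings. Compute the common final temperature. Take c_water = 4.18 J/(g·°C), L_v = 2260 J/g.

T_f ≈ 38.5 °C

Energy conservation, ΣQ = 0:
steam→water at 100 °C releases m L_v = 39·2260 = 88140
  condensate cools 100→T: 39·4.18·(T − 100) = 163.02(T − 100)
  water warms: 788·4.18·(T − 8.7) = 3293.8(T − 8.7)
3456.9 T = 88140 + 16302 + 28656 = 133098
T ≈ 38.50 °C (< 100 °C, so full condensation is consistent).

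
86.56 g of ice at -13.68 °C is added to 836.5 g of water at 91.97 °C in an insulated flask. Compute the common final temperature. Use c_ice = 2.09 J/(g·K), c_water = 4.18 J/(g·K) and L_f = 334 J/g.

T_f ≈ 75.2 °C

Conservation of energy gives ΣQ = 0:
warm ice to 0 °C: 86.56×2.09×(0 − (-13.68)) = 2474.9
  latent heat to melt: 86.56×334 = 28911
  warm the meltwater: 361.82 T
  water: 3496.6(T − 91.97)
3858.4 T = 321580 − 31386 = 290194
T ≈ 75.21 °C. Since T > 0 °C, the all-ice-melts assumption holds.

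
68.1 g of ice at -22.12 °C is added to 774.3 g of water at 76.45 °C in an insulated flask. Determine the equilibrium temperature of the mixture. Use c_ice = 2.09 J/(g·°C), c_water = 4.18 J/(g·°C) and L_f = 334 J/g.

T_f ≈ 62.9 °C

Heat gained plus heat lost sum to zero:
warm ice to 0 °C: 68.1·2.09·(0 − (-22.12)) = 3148.3
  melt ice: 68.1·334 = 22745
  meltwater 0→T: 68.1·4.18·T = 284.66 T
  water cools: 774.3·4.18·(T − 76.45) = 3236.6(T − 76.45)
3521.2 T = 247436 − 25894 = 221542
T ≈ 62.92 °C. Since T > 0 °C, the all-ice-melts assumption holds.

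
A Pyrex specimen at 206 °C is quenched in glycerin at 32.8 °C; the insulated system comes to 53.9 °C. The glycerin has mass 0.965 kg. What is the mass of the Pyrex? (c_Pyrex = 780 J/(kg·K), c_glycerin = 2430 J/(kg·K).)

m ≈ 0.417 kg

Heat lost by the Pyrex = heat gained by the glycerin:
m·780·(206 − 53.9) = 0.965·2430·(53.9 − 32.8)
118638 m = 49478  ⇒  m ≈ 0.4171 kg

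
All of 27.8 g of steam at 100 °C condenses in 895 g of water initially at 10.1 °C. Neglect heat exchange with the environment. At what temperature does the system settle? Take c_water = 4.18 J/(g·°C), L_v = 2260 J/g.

T_f ≈ 29.1 °C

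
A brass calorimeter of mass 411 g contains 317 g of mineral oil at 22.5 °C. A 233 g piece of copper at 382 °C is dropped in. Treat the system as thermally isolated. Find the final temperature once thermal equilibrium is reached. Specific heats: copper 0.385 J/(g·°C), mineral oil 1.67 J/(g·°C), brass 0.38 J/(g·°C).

T_f ≈ 64.1 °C

Net heat exchanged in the isolated system is zero:
233·0.385·(T − 382) + 317·1.67·(T − 22.5) + 411·0.38·(T − 22.5) = 0
89.7(T − 382) + 529.39(T − 22.5) + 156.18(T − 22.5) = 0
(89.7 + 529.39 + 156.18) T = 89.7·382 + 529.39·22.5 + 156.18·22.5
T ≈ 64.10 °C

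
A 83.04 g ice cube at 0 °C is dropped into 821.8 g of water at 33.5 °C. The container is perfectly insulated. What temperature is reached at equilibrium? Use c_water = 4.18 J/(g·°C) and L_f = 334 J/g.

Taking heat into each body as positive, Σ m c ΔT = 0:
latent heat to melt: 83.04×334 = 27735
  meltwater 0→T: 83.04×4.18×T = 347.11 T
  water: 3435.1(T − 33.5)
3782.2 T = 115077 − 27735 = 87341
T ≈ 23.09 °C — above 0 °C, consistent with complete melting.

T_f ≈ 23.1 °C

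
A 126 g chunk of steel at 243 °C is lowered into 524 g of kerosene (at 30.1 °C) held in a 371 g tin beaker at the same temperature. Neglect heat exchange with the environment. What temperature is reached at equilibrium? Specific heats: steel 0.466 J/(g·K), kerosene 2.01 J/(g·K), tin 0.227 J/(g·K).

T_f ≈ 40.6 °C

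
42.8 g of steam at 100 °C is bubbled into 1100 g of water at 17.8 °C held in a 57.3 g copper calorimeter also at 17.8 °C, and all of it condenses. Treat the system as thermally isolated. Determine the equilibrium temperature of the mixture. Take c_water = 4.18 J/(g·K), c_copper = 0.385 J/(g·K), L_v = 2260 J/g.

Energy conservation, ΣQ = 0:
latent heat released on condensation: 42.8×2260 = 96728
  condensed water 100 °C→T: 178.9(T − 100)
  original water: 4598(T − 17.8)
  cup: 22.06(T − 17.8)
4799 T = 96728 + 17890 + 82237 = 196855
T ≈ 41.02 °C — below 100 °C, confirming all the steam condensed.

T_f ≈ 41.0 °C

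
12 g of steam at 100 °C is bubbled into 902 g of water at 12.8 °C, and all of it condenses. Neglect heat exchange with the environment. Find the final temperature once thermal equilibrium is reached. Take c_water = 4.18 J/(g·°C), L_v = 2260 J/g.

Energy conservation, ΣQ = 0:
condense steam: −12·2260 = −27120
  condensate cools 100→T: 12·4.18·(T − 100) = 50.16(T − 100)
  water warms: 902·4.18·(T − 12.8) = 3770.4(T − 12.8)
3820.5 T = 27120 + 5016 + 48261 = 80397
T ≈ 21.04 °C — below 100 °C, confirming all the steam condensed.

T_f ≈ 21.0 °C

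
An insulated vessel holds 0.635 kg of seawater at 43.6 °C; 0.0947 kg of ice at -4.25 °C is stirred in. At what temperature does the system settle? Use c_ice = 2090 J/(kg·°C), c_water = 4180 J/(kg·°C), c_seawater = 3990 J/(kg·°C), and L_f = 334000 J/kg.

T_f ≈ 26.6 °C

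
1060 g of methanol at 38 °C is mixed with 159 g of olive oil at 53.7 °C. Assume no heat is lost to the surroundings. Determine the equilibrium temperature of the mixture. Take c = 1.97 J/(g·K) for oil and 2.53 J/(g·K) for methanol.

T_f ≈ 39.6 °C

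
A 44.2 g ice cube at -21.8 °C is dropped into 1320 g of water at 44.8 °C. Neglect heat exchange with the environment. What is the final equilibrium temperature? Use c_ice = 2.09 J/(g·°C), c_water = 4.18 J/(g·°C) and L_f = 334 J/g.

Conservation of energy gives ΣQ = 0:
warm ice to 0 °C: 44.2×2.09×(0 − (-21.8)) = 2013.8; fusion: m_ice L_f = 44.2×334 = 14763; meltwater 0→T: 44.2×4.18×T = 184.76 T; water cools: 1320×4.18×(T − 44.8) = 5517.6(T − 44.8)
5702.4 T = 247188 − 16777 = 230412
T ≈ 40.41 °C — above 0 °C, consistent with complete melting.

T_f ≈ 40.4 °C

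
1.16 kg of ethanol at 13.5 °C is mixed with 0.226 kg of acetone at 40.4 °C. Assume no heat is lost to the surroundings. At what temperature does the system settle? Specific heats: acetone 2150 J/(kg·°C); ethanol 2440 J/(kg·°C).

T_f ≈ 17.4 °C

T_f is the heat-capacity-weighted average of the initial temperatures:
T_f = (485.9×40.4 + 2830.4×13.5) / (485.9 + 2830.4)
    = 57841 / 3316.3 ≈ 17.44 °C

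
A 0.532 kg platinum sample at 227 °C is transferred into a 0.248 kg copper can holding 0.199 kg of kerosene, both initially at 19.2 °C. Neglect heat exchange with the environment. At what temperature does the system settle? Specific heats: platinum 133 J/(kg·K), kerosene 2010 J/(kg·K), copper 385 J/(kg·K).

T_f ≈ 45.2 °C

With ΣQ=0 the equilibrium temperature is the m·c-weighted mean:
T_f = (70.76*227 + 399.99*19.2 + 95.48*19.2) / (70.76 + 399.99 + 95.48)
    = 25575 / 566.23 ≈ 45.17 °C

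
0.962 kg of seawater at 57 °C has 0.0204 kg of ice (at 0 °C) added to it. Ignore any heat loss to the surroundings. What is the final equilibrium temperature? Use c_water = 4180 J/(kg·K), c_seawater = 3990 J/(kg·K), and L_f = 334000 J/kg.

Conservation of energy gives ΣQ = 0:
latent heat to melt: 0.0204·334000 = 6813.6; warm the meltwater: 85.27 T; seawater: 3838.4(T − 57)
3923.7 T = 218788 − 6813.6 = 211974
T ≈ 54.02 °C. Since T > 0 °C, the all-ice-melts assumption holds.

T_f ≈ 54.0 °C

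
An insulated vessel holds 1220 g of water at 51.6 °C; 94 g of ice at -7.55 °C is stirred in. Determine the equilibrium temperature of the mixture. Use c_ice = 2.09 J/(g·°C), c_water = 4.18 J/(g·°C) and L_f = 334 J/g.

Conservation of energy gives ΣQ = 0:
warm ice to 0 °C: 94×2.09×(0 − (-7.55)) = 1483.3; fusion: m_ice L_f = 94×334 = 31396; meltwater 0→T: 94×4.18×T = 392.92 T; water cools: 1220×4.18×(T − 51.6) = 5099.6(T − 51.6)
5492.5 T = 263139 − 32879 = 230260
T ≈ 41.92 °C (positive, so assuming full melt was valid).

T_f ≈ 41.9 °C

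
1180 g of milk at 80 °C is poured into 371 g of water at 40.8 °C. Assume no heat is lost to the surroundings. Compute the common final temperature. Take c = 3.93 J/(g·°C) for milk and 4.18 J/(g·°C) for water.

Heat gained plus heat lost sum to zero:
1180×3.93×(T − 80) + 371×4.18×(T − 40.8) = 0
6188.2 T = 434264
T = 434264/6188.2 ≈ 70.18 °C

T_f ≈ 70.2 °C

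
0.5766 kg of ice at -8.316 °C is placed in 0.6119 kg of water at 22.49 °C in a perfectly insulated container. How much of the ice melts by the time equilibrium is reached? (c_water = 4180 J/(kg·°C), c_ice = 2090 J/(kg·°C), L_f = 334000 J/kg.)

m_melted ≈ 0.142 kg

Heat available from the water dropping to 0 °C: 0.6119×4180×22.49 = 57524 J.
Warming the ice to 0 °C takes 0.5766×2090×8.316 = 10022 J, leaving 47502 J for melting.
To melt every bit of ice: 0.5766×334000 = 192584 J.
Since 47502 < 192584 J, not all the ice melts; equilibrium is at 0 °C.
m_melt = 47502 / L_f = 0.1422 kg.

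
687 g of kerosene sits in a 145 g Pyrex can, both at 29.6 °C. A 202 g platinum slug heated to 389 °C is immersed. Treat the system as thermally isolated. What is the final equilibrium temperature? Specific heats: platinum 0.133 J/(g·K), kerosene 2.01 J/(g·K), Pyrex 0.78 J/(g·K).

T_f ≈ 35.9 °C

Energy conservation, ΣQ = 0:
202×0.133×(T − 389) + 687×2.01×(T − 29.6) + 145×0.78×(T − 29.6) = 0
1520.8 T = 54672
T = 54672 / 1520.8 = 35.9 °C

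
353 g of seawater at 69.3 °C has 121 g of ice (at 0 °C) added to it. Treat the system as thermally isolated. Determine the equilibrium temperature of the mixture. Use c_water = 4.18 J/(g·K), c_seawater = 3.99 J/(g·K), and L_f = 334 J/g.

T_f ≈ 29.9 °C

Energy conservation, ΣQ = 0:
latent heat to melt: 121·334 = 40414; meltwater 0→T: 121·4.18·T = 505.78 T; seawater: 1408.5(T − 69.3)
1914.2 T = 97607 − 40414 = 57193
T ≈ 29.88 °C (positive, so assuming full melt was valid).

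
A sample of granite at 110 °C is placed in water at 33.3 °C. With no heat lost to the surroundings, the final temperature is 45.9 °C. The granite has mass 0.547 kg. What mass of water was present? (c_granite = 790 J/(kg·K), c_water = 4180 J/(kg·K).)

|Q_granite| = |Q_water|:
0.547·790·(110 − 45.9) = m·4180·(45.9 − 33.3)
52668 m = 27700  ⇒  m ≈ 0.5259 kg

m ≈ 0.526 kg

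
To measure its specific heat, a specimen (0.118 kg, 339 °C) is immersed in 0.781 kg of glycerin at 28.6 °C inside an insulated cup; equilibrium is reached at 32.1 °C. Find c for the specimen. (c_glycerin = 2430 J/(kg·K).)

Conservation of energy gives ΣQ = 0:
0.118·c·(32.1 − 339) + 0.781·2430·(32.1 − 28.6) = 0
-36.21 c = -6642.4
c = -6642.4/-36.21 ≈ 183.4 J/(kg·K)

c ≈ 183 J/(kg·K)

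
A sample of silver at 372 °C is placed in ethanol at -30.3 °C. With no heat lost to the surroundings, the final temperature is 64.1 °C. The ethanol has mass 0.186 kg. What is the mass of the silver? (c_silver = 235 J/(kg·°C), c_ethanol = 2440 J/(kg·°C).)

m ≈ 0.592 kg

Heat lost by the silver = heat gained by the ethanol:
m×235×(372 − 64.1) = 0.186×2440×(64.1 − (-30.3))
72356 m = 42842  ⇒  m ≈ 0.5921 kg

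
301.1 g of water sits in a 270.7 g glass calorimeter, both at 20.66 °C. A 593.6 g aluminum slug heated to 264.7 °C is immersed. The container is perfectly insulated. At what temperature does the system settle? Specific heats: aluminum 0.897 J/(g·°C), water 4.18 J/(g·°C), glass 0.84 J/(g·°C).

T_f ≈ 85.0 °C

Setting the total heat transfer to zero:
593.6*0.897*(T − 264.7) + 301.1*4.18*(T − 20.66) + 270.7*0.84*(T − 20.66) = 0
(532.46 + 1258.6 + 227.39) T = 532.46*264.7 + 1258.6*20.66 + 227.39*20.66
T ≈ 85.04 °C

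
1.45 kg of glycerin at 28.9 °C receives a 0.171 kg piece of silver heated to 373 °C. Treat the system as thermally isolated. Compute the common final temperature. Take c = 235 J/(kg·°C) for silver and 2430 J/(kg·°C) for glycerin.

T_f is the heat-capacity-weighted average of the initial temperatures:
T_f = (40.19·373 + 3523.5·28.9) / (40.19 + 3523.5)
    = 116818 / 3563.7 ≈ 32.78 °C

T_f ≈ 32.8 °C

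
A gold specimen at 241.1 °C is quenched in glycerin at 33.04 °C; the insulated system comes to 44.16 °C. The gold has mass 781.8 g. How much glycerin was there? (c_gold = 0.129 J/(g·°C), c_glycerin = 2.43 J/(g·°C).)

m ≈ 735 g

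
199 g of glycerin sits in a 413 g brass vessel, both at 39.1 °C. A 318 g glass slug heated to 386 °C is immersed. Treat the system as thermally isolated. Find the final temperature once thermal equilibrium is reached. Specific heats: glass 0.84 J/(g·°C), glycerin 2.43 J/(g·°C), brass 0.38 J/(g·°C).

With ΣQ=0 the equilibrium temperature is the m·c-weighted mean:
T_f = (267.12*386 + 483.57*39.1 + 156.94*39.1) / (267.12 + 483.57 + 156.94)
    = 128152 / 907.63 ≈ 141.19 °C

T_f ≈ 141.2 °C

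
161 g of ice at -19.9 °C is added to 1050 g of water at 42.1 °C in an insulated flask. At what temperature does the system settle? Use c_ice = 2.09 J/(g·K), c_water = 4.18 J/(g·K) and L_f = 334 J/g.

Setting the total heat transfer to zero:
warm ice to 0 °C: 161·2.09·(0 − (-19.9)) = 6696.2; latent heat to melt: 161·334 = 53774; warm the meltwater: 672.98 T; water cools: 1050·4.18·(T − 42.1) = 4389(T − 42.1)
5062 T = 184777 − 60470 = 124307
T ≈ 24.56 °C (positive, so assuming full melt was valid).

T_f ≈ 24.6 °C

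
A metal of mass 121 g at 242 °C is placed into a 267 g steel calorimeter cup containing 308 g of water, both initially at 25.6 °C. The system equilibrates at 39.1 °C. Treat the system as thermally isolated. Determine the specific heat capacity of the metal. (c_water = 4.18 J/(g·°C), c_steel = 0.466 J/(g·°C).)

c ≈ 0.776 J/(g·°C)

Net heat exchanged in the isolated system is zero:
121×c×(39.1 − 242) + 308×4.18×(39.1 − 25.6) + 267×0.466×(39.1 − 25.6) = 0
-24551 c = -19060
c = -19060/-24551 ≈ 0.7764 J/(g·°C)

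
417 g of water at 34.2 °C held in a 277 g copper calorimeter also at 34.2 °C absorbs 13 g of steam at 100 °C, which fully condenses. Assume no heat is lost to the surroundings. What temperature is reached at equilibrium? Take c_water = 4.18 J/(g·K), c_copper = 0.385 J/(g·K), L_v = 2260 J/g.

T_f ≈ 51.5 °C

Energy balance with sensible and latent terms:
condense steam: −13×2260 = −29380
  condensed water 100 °C→T: 54.34(T − 100)
  water warms: 417×4.18×(T − 34.2) = 1743.1(T − 34.2)
  copper cup: 277×0.385×(T − 34.2) = 106.64(T − 34.2)
1904 T = 29380 + 5434 + 63260 = 98074
T ≈ 51.51 °C (< 100 °C, so full condensation is consistent).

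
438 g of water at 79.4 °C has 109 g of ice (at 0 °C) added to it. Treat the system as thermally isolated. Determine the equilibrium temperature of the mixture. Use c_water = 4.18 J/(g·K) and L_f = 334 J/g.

Taking heat into each body as positive, Σ m c ΔT = 0:
melt ice: 109·334 = 36406
  meltwater 0→T: 109·4.18·T = 455.62 T
  water cools: 438·4.18·(T − 79.4) = 1830.8(T − 79.4)
2286.5 T = 145369 − 36406 = 108963
T ≈ 47.66 °C (positive, so assuming full melt was valid).

T_f ≈ 47.7 °C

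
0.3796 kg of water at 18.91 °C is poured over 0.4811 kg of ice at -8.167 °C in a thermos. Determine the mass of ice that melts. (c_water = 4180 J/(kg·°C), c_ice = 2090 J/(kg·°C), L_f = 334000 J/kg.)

m_melted ≈ 0.0652 kg

Water can give up m c ΔT = 0.3796×4180×18.91 = 30005 J before reaching 0 °C.
Warming the ice to 0 °C takes 0.4811×2090×8.167 = 8211.9 J, leaving 21793 J for melting.
Melting all 0.4811 kg of ice would need 0.4811×334000 = 160687 J.
21793 J < 160687 J, so only part of the ice melts and the system sits at 0 °C.
m_melted×334000 = 21793  ⇒  m_melted ≈ 0.06525 kg.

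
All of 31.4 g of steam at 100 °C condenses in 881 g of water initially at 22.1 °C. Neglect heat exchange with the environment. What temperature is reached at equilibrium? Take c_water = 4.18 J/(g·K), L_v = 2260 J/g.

T_f ≈ 43.4 °C

Let T be the final temperature. ΣQ_i = 0:
latent heat released on condensation: 31.4·2260 = 70964
  condensate cools 100→T: 31.4·4.18·(T − 100) = 131.25(T − 100)
  water warms: 881·4.18·(T − 22.1) = 3682.6(T − 22.1)
3813.8 T = 70964 + 13125 + 81385 = 165474
T ≈ 43.39 °C — below 100 °C, confirming all the steam condensed.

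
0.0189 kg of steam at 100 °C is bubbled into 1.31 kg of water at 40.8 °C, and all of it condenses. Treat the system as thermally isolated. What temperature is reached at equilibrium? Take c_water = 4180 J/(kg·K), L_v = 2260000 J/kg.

T_f ≈ 49.3 °C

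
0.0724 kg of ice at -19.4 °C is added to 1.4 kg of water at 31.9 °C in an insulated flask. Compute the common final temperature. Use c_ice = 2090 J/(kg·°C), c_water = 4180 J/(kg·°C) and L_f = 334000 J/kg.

Heat gained plus heat lost sum to zero:
ice -19.4→0 °C: 0.0724·2090·19.4 = 2935.5; melt ice: 0.0724·334000 = 24182; meltwater 0→T: 0.0724·4180·T = 302.63 T; water: 5852(T − 31.9)
6154.6 T = 186679 − 27117 = 159562
T ≈ 25.93 °C — above 0 °C, consistent with complete melting.

T_f ≈ 25.9 °C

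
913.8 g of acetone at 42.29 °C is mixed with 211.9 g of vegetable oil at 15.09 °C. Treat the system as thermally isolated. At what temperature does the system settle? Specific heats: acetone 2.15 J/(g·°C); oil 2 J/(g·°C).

T_f ≈ 37.5 °C

Net heat exchanged in the isolated system is zero:
913.8×2.15×(T − 42.29) + 211.9×2×(T − 15.09) = 0
1964.7(T − 42.29) + 423.8(T − 15.09) = 0
2388.5 T = 89481
T = 89481/2388.5 ≈ 37.46 °C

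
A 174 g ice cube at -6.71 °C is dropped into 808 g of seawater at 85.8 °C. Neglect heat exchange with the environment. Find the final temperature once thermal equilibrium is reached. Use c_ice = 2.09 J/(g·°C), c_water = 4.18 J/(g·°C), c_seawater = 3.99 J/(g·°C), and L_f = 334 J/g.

T_f ≈ 54.7 °C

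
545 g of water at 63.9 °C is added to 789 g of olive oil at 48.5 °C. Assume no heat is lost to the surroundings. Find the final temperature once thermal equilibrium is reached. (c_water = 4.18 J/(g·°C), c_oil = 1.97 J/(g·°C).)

|Q_water| = |Q_oil|:
545·4.18·(63.9 − T) = 789·1.97·(T − 48.5)
2278.1(63.9 − T) = 1554.3(T − 48.5)
3832.4 T = 220956  ⇒  T ≈ 57.65 °C

T_f ≈ 57.7 °C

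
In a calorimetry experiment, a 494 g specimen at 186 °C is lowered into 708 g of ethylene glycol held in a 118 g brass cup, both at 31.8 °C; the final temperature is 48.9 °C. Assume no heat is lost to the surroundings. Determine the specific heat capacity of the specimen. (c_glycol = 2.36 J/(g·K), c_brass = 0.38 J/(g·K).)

Energy conservation, ΣQ = 0:
494·c·(48.9 − 186) + 708·2.36·(48.9 − 31.8) + 118·0.38·(48.9 − 31.8) = 0
-67727 c = -29339
c = -29339/-67727 ≈ 0.4332 J/(g·K)

c ≈ 0.433 J/(g·K)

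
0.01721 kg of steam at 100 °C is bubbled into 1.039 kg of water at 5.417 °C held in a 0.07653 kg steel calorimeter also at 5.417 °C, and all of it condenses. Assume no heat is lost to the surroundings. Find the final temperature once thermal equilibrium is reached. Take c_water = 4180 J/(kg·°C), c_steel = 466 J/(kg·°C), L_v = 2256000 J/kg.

Heat gained plus heat lost sum to zero:
latent heat released on condensation: 0.01721·2256000 = 38826
  condensed water 100 °C→T: 71.94(T − 100)
  original water: 4343(T − 5.417)
  cup: 35.66(T − 5.417)
4450.6 T = 38826 + 7193.8 + 23719 = 69739
T ≈ 15.67 °C — below 100 °C, confirming all the steam condensed.

T_f ≈ 15.7 °C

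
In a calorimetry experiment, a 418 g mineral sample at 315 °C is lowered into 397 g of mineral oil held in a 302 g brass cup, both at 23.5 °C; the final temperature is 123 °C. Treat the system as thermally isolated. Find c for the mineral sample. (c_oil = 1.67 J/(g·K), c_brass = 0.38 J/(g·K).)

Heat gained plus heat lost sum to zero:
418×c×(123 − 315) + 397×1.67×(123 − 23.5) + 302×0.38×(123 − 23.5) = 0
-80256 c = -77386
c = -77386/-80256 ≈ 0.9642 J/(g·K)

c ≈ 0.964 J/(g·K)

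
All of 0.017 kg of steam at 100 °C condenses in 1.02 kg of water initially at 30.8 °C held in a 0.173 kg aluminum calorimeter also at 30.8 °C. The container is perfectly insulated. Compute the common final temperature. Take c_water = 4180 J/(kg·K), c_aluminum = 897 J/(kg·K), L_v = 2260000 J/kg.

T_f ≈ 40.5 °C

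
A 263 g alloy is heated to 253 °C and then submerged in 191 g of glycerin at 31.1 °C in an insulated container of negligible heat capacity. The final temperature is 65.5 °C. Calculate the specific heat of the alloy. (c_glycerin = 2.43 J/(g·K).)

m_s c (T_s − T_f) = m_glycerin c_glycerin (T_f − T_0):
263×c×(253 − 65.5) = 191×2.43×(65.5 − 31.1)
49312 c = 15966  ⇒  c ≈ 0.3238 J/(g·K)

c ≈ 0.324 J/(g·K)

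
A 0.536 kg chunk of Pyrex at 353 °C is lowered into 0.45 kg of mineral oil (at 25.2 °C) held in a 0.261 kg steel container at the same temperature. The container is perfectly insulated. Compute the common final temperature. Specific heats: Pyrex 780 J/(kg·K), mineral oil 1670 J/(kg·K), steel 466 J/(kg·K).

T_f ≈ 131.3 °C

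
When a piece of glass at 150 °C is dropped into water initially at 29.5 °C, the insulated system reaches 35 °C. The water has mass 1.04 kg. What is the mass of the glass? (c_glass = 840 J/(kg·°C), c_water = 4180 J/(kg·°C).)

m ≈ 0.248 kg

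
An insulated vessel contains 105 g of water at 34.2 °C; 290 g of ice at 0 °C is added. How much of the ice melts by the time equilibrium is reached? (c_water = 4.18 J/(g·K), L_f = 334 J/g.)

Heat available from the water dropping to 0 °C: 105×4.18×34.2 = 15010 J.
To melt every bit of ice: 290×334 = 96860 J.
15010 J < 96860 J, so only part of the ice melts and the system sits at 0 °C.
Mass melted = 15010/334 ≈ 44.94 g.

m_melted ≈ 44.9 g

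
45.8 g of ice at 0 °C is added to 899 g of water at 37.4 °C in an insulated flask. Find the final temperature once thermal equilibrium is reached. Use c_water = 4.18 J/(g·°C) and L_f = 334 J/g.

T_f ≈ 31.7 °C

Setting the total heat transfer to zero:
melt ice: 45.8·334 = 15297
  warm the meltwater: 191.44 T
  water cools: 899·4.18·(T − 37.4) = 3757.8(T − 37.4)
3949.3 T = 140542 − 15297 = 125245
T ≈ 31.71 °C — above 0 °C, consistent with complete melting.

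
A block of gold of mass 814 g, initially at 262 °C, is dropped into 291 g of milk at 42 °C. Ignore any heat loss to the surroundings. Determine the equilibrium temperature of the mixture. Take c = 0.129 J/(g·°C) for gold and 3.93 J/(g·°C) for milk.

T_f is the heat-capacity-weighted average of the initial temperatures:
T_f = (105.01×262 + 1143.6×42) / (105.01 + 1143.6)
    = 75544 / 1248.6 ≈ 60.50 °C

T_f ≈ 60.5 °C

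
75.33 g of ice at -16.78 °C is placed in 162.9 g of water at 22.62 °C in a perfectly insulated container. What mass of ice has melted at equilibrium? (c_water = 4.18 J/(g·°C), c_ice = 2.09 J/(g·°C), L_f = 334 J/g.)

m_melted ≈ 38.2 g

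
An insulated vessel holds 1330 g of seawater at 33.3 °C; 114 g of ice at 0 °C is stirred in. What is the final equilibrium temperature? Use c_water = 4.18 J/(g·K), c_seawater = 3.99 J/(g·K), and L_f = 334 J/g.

Let T be the final temperature. ΣQ_i = 0:
fusion: m_ice L_f = 114×334 = 38076; warm the meltwater: 476.52 T; seawater: 5306.7(T − 33.3)
5783.2 T = 176713 − 38076 = 138637
T ≈ 23.97 °C (positive, so assuming full melt was valid).

T_f ≈ 24.0 °C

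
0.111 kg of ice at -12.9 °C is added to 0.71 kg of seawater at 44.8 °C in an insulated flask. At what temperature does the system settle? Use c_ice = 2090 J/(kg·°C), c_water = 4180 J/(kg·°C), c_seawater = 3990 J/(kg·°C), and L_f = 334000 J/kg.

Net heat exchanged in the isolated system is zero:
ice -12.9→0 °C: 0.111×2090×12.9 = 2992.7; melt ice: 0.111×334000 = 37074; warm the meltwater: 463.98 T; seawater cools: 0.71×3990×(T − 44.8) = 2832.9(T − 44.8)
3296.9 T = 126914 − 40067 = 86847
T ≈ 26.34 °C (positive, so assuming full melt was valid).

T_f ≈ 26.3 °C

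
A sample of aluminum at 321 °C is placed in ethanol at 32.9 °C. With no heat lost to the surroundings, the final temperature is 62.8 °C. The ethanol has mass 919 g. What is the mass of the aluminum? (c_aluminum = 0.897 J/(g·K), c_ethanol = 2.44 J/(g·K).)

Heat lost by the aluminum = heat gained by the ethanol:
m·0.897·(321 − 62.8) = 919·2.44·(62.8 − 32.9)
231.61 m = 67047  ⇒  m ≈ 289.5 g

m ≈ 289 g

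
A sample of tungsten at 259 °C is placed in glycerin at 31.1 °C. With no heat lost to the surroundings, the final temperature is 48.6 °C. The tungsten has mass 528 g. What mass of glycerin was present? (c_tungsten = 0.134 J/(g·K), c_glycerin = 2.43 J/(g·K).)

Heat lost by the tungsten = heat gained by the glycerin:
528×0.134×(259 − 48.6) = m×2.43×(48.6 − 31.1)
42.53 m = 14886  ⇒  m ≈ 350.1 g

m ≈ 350 g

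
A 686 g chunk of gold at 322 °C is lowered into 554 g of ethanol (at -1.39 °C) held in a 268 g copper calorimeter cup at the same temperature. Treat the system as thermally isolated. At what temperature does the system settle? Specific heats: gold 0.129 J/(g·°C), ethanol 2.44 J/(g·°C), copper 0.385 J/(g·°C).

With ΣQ=0 the equilibrium temperature is the m·c-weighted mean:
T_f = (88.49·322 + 1351.8·(-1.39) + 103.18·(-1.39)) / (88.49 + 1351.8 + 103.18)
    = 26473 / 1543.4 ≈ 17.15 °C

T_f ≈ 17.2 °C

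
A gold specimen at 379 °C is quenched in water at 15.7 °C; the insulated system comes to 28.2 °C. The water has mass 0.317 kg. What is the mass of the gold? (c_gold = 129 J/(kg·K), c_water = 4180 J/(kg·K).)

|Q_gold| = |Q_water|:
m·129·(379 − 28.2) = 0.317·4180·(28.2 − 15.7)
45253 m = 16563  ⇒  m ≈ 0.366 kg

m ≈ 0.366 kg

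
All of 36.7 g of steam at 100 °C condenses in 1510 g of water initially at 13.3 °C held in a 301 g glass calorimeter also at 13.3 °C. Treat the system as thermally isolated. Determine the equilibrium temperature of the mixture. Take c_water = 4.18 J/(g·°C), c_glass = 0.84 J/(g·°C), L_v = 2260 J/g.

Let T be the final temperature. ΣQ_i = 0:
condense steam: −36.7×2260 = −82942; condensed water 100 °C→T: 153.41(T − 100); original water: 6311.8(T − 13.3); glass cup: 301×0.84×(T − 13.3) = 252.84(T − 13.3)
6718 T = 82942 + 15341 + 87310 = 185592
T ≈ 27.63 °C (< 100 °C, so full condensation is consistent).

T_f ≈ 27.6 °C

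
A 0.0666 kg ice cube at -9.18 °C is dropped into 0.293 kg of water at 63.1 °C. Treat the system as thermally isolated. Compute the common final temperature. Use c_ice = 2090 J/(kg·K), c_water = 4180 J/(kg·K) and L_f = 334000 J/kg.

T_f ≈ 35.8 °C

Taking heat into each body as positive, Σ m c ΔT = 0:
ice -9.18→0 °C: 0.0666×2090×9.18 = 1277.8; melt ice: 0.0666×334000 = 22244; warm the meltwater: 278.39 T; water cools: 0.293×4180×(T − 63.1) = 1224.7(T − 63.1)
1503.1 T = 77281 − 23522 = 53759
T ≈ 35.76 °C — above 0 °C, consistent with complete melting.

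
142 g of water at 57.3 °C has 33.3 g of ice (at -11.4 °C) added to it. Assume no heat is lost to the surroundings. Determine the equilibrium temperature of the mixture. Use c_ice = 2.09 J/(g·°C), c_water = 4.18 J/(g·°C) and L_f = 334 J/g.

T_f ≈ 30.2 °C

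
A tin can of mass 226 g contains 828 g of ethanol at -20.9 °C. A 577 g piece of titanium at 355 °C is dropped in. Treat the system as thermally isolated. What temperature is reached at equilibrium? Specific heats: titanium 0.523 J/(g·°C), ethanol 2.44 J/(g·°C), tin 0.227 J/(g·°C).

Let T be the final temperature. ΣQ_i = 0:
577×0.523×(T − 355) + 828×2.44×(T − (-20.9)) + 226×0.227×(T − (-20.9)) = 0
301.77(T − 355) + 2020.3(T − (-20.9)) + 51.3(T − (-20.9)) = 0
2373.4 T = 63832
T = 63832/2373.4 ≈ 26.89 °C

T_f ≈ 26.9 °C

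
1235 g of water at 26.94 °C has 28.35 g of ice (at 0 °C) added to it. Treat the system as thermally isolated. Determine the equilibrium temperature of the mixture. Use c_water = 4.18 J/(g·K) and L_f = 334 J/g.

Taking heat into each body as positive, Σ m c ΔT = 0:
fusion: m_ice L_f = 28.35×334 = 9468.9
  meltwater 0→T: 28.35×4.18×T = 118.5 T
  water: 5162.3(T − 26.94)
5280.8 T = 139072 − 9468.9 = 129603
T ≈ 24.54 °C — above 0 °C, consistent with complete melting.

T_f ≈ 24.5 °C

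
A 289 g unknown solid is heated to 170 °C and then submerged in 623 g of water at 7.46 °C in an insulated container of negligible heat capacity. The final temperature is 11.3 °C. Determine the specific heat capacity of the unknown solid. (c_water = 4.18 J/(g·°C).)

m_s c (T_s − T_f) = m_water c_water (T_f − T_0):
289×c×(170 − 11.3) = 623×4.18×(11.3 − 7.46)
45864 c = 9999.9  ⇒  c ≈ 0.218 J/(g·°C)

c ≈ 0.218 J/(g·°C)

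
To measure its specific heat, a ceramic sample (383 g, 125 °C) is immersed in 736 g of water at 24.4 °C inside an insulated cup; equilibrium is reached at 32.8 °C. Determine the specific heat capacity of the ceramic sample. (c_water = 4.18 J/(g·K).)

c ≈ 0.732 J/(g·K)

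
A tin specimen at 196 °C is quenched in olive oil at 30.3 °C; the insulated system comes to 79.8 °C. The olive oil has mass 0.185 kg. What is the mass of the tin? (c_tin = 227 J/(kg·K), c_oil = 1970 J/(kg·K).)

Heat lost by the tin = heat gained by the oil:
m×227×(196 − 79.8) = 0.185×1970×(79.8 − 30.3)
26377 m = 18040  ⇒  m ≈ 0.6839 kg

m ≈ 0.684 kg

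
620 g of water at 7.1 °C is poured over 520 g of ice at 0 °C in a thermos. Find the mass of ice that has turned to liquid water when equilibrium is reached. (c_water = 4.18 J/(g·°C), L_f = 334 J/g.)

m_melted ≈ 55.1 g

Cooling the water to 0 °C releases 620·4.18·7.1 = 18400 J.
Fully melting the ice requires m_ice L_f = 520·334 = 173680 J.
That's not enough to melt it all — equilibrium is at 0 °C with ice remaining.
Mass melted = 18400/334 ≈ 55.09 g.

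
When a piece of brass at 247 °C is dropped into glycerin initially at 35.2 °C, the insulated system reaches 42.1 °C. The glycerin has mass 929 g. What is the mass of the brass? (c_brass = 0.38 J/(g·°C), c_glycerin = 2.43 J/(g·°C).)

m ≈ 200 g

Energy conservation, ΣQ = 0:
m·0.38·(42.1 − 247) + 929·2.43·(42.1 − 35.2) = 0
-77.86 m = -15577
m = -15577/-77.86 ≈ 200.1 g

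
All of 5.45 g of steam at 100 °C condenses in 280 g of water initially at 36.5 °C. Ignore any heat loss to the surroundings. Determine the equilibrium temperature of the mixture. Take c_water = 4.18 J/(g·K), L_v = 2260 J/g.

T_f ≈ 48.0 °C

Let T be the final temperature. ΣQ_i = 0:
condense steam: −5.45·2260 = −12317; condensed water 100 °C→T: 22.78(T − 100); water warms: 280·4.18·(T − 36.5) = 1170.4(T − 36.5)
1193.2 T = 12317 + 2278.1 + 42720 = 57315
T ≈ 48.04 °C, under the boiling point, so the assumption holds.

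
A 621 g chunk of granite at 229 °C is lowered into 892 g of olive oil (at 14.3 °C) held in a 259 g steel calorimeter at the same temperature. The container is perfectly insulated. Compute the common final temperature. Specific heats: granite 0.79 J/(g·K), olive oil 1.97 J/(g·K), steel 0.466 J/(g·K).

Setting the total heat transfer to zero:
621×0.79×(T − 229) + 892×1.97×(T − 14.3) + 259×0.466×(T − 14.3) = 0
490.59(T − 229) + 1757.2(T − 14.3) + 120.69(T − 14.3) = 0
(490.59 + 1757.2 + 120.69) T = 490.59×229 + 1757.2×14.3 + 120.69×14.3
T ≈ 58.77 °C

T_f ≈ 58.8 °C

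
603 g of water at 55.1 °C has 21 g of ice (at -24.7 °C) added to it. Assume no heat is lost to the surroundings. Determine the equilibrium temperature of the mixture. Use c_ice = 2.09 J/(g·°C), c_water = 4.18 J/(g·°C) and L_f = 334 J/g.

Sum of m c ΔT and latent-heat terms is zero:
ice -24.7→0 °C: 21·2.09·24.7 = 1084.1
  fusion: m_ice L_f = 21·334 = 7014
  warm the meltwater: 87.78 T
  water: 2520.5(T − 55.1)
2608.3 T = 138882 − 8098.1 = 130784
T ≈ 50.14 °C — above 0 °C, consistent with complete melting.

T_f ≈ 50.1 °C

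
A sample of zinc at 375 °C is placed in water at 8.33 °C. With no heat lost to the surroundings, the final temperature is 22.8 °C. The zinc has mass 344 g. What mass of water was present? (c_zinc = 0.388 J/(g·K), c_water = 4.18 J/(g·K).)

Net heat exchanged in the isolated system is zero:
344×0.388×(22.8 − 375) + m×4.18×(22.8 − 8.33) = 0
60.48 m = 47009
m = 47009/60.48 ≈ 777.2 g

m ≈ 777 g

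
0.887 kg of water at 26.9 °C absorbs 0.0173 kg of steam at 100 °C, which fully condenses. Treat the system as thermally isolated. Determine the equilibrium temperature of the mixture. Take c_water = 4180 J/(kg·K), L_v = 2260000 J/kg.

T_f ≈ 38.6 °C

Energy balance with sensible and latent terms:
condense steam: −0.0173×2260000 = −39098; condensate cools 100→T: 0.0173×4180×(T − 100) = 72.31(T − 100); original water: 3707.7(T − 26.9)
3780 T = 39098 + 7231.4 + 99736 = 146065
T ≈ 38.64 °C (< 100 °C, so full condensation is consistent).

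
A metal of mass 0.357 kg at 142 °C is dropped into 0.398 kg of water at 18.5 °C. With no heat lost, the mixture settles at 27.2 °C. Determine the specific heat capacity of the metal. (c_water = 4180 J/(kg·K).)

c ≈ 353 J/(kg·K)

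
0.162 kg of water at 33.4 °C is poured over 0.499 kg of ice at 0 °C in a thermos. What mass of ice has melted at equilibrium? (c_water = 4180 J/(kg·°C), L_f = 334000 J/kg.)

Heat available from the water dropping to 0 °C: 0.162×4180×33.4 = 22617 J.
Fully melting the ice requires m_ice L_f = 0.499×334000 = 166666 J.
Since 22617 < 166666 J, not all the ice melts; equilibrium is at 0 °C.
m_melt = 22617 / L_f = 0.06772 kg.

m_melted ≈ 0.0677 kg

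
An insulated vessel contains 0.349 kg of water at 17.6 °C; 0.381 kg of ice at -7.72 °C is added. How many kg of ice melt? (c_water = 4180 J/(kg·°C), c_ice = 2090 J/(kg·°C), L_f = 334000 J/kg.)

Cooling the water to 0 °C releases 0.349·4180·17.6 = 25675 J.
Warming the ice to 0 °C takes 0.381·2090·7.72 = 6147.4 J, leaving 19528 J for melting.
Melting all 0.381 kg of ice would need 0.381·334000 = 127254 J.
19528 J < 127254 J, so only part of the ice melts and the system sits at 0 °C.
m_melt = 19528 / L_f = 0.05847 kg.

m_melted ≈ 0.0585 kg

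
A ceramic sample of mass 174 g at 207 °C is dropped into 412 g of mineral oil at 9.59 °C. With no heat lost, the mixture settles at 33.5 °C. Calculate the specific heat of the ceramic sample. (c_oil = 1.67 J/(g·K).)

c ≈ 0.545 J/(g·K)

Heat lost by the ceramic sample = heat gained by the oil:
174·c·(207 − 33.5) = 412·1.67·(33.5 − 9.59)
30189 c = 16451  ⇒  c ≈ 0.5449 J/(g·K)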